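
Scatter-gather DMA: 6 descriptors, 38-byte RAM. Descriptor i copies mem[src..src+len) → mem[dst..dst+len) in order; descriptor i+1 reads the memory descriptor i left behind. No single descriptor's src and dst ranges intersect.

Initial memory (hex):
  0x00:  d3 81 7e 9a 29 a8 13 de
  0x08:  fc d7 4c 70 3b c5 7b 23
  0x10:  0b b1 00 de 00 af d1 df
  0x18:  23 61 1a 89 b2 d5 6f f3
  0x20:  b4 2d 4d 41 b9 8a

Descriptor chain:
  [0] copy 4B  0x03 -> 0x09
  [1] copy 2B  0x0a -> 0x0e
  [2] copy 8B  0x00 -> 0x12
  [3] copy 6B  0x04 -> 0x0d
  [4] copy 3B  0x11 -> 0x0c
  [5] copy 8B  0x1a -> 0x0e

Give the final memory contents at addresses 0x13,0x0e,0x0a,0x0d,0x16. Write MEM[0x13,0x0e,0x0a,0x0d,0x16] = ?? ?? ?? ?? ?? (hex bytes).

MEM[0x13,0x0e,0x0a,0x0d,0x16] = f3 1a 29 9a 29

#0 dst[0x09+4] := {0x9a,0x29,0xa8,0x13}
#1 dst[0x0e+2] := {0x29,0xa8}
#2 dst[0x12+8] := {0xd3,0x81,0x7e,0x9a,0x29,0xa8,0x13,0xde}
#3 dst[0x0d+6] := {0x29,0xa8,0x13,0xde,0xfc,0x9a}
#4 dst[0x0c+3] := {0xfc,0x9a,0x81}
#5 dst[0x0e+8] := {0x1a,0x89,0xb2,0xd5,0x6f,0xf3,0xb4,0x2d}
query mem[0x13]=0xf3, mem[0x0e]=0x1a, mem[0x0a]=0x29, mem[0x0d]=0x9a, mem[0x16]=0x29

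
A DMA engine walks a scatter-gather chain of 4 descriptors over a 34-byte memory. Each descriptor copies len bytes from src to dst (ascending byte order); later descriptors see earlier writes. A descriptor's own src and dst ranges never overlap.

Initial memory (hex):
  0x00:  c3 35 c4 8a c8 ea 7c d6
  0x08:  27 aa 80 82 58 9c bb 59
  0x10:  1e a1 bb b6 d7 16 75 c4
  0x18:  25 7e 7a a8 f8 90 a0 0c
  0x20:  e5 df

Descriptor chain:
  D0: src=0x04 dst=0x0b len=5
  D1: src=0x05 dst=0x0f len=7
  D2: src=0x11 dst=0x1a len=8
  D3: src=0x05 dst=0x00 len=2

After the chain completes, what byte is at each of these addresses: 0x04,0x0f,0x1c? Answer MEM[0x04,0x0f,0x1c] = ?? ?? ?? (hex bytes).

MEM[0x04,0x0f,0x1c] = c8 ea aa

  after D0: wrote 5B at 0x0b = c8ea7cd627
  after D1: wrote 7B at 0x0f = ea7cd627aa80c8
  after D2: wrote 8B at 0x1a = d627aa80c875c425
  after D3: wrote 2B at 0x00 = ea7c
query mem[0x04]=0xc8, mem[0x0f]=0xea, mem[0x1c]=0xaa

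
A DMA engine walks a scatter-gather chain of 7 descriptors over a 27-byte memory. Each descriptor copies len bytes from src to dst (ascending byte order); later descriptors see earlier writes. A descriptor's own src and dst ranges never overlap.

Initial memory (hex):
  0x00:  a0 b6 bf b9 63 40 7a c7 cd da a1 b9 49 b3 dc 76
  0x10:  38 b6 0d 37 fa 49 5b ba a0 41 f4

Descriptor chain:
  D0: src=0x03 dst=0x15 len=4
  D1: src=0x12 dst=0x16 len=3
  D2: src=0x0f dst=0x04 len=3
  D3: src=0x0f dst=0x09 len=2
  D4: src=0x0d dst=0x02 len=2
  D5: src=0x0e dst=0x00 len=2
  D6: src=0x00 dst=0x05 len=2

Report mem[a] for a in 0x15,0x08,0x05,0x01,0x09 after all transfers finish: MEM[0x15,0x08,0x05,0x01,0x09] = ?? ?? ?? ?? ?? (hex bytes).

MEM[0x15,0x08,0x05,0x01,0x09] = b9 cd dc 76 76

#0 dst[0x15+4] := {0xb9,0x63,0x40,0x7a}
#1 dst[0x16+3] := {0x0d,0x37,0xfa}
#2 dst[0x04+3] := {0x76,0x38,0xb6}
#3 dst[0x09+2] := {0x76,0x38}
#4 dst[0x02+2] := {0xb3,0xdc}
#5 dst[0x00+2] := {0xdc,0x76}
#6 dst[0x05+2] := {0xdc,0x76}
query mem[0x15]=0xb9, mem[0x08]=0xcd, mem[0x05]=0xdc, mem[0x01]=0x76, mem[0x09]=0x76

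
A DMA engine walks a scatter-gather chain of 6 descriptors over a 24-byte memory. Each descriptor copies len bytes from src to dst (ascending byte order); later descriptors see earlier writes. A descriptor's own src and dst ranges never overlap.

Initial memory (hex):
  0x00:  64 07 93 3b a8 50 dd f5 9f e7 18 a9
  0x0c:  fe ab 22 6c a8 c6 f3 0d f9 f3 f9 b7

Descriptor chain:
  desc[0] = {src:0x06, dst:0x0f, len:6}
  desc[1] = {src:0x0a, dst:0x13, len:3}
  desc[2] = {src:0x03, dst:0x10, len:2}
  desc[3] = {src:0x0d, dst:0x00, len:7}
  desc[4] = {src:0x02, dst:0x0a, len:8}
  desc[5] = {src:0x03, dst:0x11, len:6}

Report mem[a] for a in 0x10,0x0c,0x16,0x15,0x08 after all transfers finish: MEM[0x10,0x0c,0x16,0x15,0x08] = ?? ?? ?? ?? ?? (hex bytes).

#0 dst[0x0f+6] := {0xdd,0xf5,0x9f,0xe7,0x18,0xa9}
#1 dst[0x13+3] := {0x18,0xa9,0xfe}
#2 dst[0x10+2] := {0x3b,0xa8}
#3 dst[0x00+7] := {0xab,0x22,0xdd,0x3b,0xa8,0xe7,0x18}
#4 dst[0x0a+8] := {0xdd,0x3b,0xa8,0xe7,0x18,0xf5,0x9f,0xe7}
#5 dst[0x11+6] := {0x3b,0xa8,0xe7,0x18,0xf5,0x9f}
query mem[0x10]=0x9f, mem[0x0c]=0xa8, mem[0x16]=0x9f, mem[0x15]=0xf5, mem[0x08]=0x9f

MEM[0x10,0x0c,0x16,0x15,0x08] = 9f a8 9f f5 9f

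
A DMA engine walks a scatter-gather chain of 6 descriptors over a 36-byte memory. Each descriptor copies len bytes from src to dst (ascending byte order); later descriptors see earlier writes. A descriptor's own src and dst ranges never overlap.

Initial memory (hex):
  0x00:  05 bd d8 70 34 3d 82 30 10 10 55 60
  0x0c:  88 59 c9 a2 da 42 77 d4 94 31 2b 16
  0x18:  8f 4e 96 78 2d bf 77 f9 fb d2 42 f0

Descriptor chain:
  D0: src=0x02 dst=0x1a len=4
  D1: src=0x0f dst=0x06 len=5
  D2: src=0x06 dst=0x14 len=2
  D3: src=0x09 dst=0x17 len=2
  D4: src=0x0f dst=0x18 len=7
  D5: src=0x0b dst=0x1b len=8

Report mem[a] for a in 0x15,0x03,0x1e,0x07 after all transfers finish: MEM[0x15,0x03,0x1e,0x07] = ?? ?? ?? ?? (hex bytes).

MEM[0x15,0x03,0x1e,0x07] = da 70 c9 da

D0: mem[0x1a..0x1d] <- [d8 70 34 3d]
D1: mem[0x06..0x0a] <- [a2 da 42 77 d4]
D2: mem[0x14..0x15] <- [a2 da]
D3: mem[0x17..0x18] <- [77 d4]
D4: mem[0x18..0x1e] <- [a2 da 42 77 d4 a2 da]
D5: mem[0x1b..0x22] <- [60 88 59 c9 a2 da 42 77]
query mem[0x15]=0xda, mem[0x03]=0x70, mem[0x1e]=0xc9, mem[0x07]=0xda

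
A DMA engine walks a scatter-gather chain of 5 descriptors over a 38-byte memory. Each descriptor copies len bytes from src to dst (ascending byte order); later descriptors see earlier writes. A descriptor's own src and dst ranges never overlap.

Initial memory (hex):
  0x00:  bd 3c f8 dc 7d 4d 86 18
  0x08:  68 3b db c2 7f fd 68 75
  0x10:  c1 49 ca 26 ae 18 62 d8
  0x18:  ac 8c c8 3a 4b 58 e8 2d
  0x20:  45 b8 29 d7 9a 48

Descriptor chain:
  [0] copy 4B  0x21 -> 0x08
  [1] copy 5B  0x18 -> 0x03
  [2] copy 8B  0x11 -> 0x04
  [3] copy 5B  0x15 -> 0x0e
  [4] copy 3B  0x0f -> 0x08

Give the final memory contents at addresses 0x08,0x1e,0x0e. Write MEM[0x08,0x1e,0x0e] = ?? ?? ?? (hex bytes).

D0: mem[0x08..0x0b] <- [b8 29 d7 9a]
D1: mem[0x03..0x07] <- [ac 8c c8 3a 4b]
D2: mem[0x04..0x0b] <- [49 ca 26 ae 18 62 d8 ac]
D3: mem[0x0e..0x12] <- [18 62 d8 ac 8c]
D4: mem[0x08..0x0a] <- [62 d8 ac]
query mem[0x08]=0x62, mem[0x1e]=0xe8, mem[0x0e]=0x18

MEM[0x08,0x1e,0x0e] = 62 e8 18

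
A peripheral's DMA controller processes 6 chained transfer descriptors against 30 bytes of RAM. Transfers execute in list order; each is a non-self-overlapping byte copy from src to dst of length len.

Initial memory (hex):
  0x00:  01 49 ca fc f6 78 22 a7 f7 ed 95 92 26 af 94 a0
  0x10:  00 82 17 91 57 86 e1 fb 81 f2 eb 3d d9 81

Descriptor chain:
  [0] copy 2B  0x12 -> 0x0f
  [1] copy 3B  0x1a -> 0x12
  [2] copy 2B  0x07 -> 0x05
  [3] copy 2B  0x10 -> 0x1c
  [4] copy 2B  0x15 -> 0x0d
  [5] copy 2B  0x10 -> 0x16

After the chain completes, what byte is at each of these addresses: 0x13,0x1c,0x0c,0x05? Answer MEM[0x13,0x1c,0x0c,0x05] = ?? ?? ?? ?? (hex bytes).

MEM[0x13,0x1c,0x0c,0x05] = 3d 91 26 a7

  after D0: wrote 2B at 0x0f = 1791
  after D1: wrote 3B at 0x12 = eb3dd9
  after D2: wrote 2B at 0x05 = a7f7
  after D3: wrote 2B at 0x1c = 9182
  after D4: wrote 2B at 0x0d = 86e1
  after D5: wrote 2B at 0x16 = 9182
query mem[0x13]=0x3d, mem[0x1c]=0x91, mem[0x0c]=0x26, mem[0x05]=0xa7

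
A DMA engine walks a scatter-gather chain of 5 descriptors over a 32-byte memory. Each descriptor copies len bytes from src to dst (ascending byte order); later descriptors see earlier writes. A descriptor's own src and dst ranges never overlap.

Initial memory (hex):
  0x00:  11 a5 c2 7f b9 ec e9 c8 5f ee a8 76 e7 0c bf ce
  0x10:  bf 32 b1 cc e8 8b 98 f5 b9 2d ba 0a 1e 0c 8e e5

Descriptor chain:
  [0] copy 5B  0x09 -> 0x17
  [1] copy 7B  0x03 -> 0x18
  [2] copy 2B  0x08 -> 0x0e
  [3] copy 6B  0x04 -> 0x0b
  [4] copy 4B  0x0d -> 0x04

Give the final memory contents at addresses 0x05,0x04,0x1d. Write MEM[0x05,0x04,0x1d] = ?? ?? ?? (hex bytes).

#0 dst[0x17+5] := {0xee,0xa8,0x76,0xe7,0x0c}
#1 dst[0x18+7] := {0x7f,0xb9,0xec,0xe9,0xc8,0x5f,0xee}
#2 dst[0x0e+2] := {0x5f,0xee}
#3 dst[0x0b+6] := {0xb9,0xec,0xe9,0xc8,0x5f,0xee}
#4 dst[0x04+4] := {0xe9,0xc8,0x5f,0xee}
query mem[0x05]=0xc8, mem[0x04]=0xe9, mem[0x1d]=0x5f

MEM[0x05,0x04,0x1d] = c8 e9 5f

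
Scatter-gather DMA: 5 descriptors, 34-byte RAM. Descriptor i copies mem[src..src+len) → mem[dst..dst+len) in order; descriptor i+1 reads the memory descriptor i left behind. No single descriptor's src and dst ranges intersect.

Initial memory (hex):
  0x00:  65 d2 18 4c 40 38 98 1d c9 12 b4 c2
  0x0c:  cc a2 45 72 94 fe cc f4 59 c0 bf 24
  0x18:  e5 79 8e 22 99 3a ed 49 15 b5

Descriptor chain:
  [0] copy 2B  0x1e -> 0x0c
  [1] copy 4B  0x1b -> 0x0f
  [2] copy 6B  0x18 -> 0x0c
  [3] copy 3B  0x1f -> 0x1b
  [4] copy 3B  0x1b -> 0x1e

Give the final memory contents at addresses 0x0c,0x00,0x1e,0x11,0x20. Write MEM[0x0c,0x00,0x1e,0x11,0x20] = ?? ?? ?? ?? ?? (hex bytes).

  after D0: wrote 2B at 0x0c = ed49
  after D1: wrote 4B at 0x0f = 22993aed
  after D2: wrote 6B at 0x0c = e5798e22993a
  after D3: wrote 3B at 0x1b = 4915b5
  after D4: wrote 3B at 0x1e = 4915b5
query mem[0x0c]=0xe5, mem[0x00]=0x65, mem[0x1e]=0x49, mem[0x11]=0x3a, mem[0x20]=0xb5

MEM[0x0c,0x00,0x1e,0x11,0x20] = e5 65 49 3a b5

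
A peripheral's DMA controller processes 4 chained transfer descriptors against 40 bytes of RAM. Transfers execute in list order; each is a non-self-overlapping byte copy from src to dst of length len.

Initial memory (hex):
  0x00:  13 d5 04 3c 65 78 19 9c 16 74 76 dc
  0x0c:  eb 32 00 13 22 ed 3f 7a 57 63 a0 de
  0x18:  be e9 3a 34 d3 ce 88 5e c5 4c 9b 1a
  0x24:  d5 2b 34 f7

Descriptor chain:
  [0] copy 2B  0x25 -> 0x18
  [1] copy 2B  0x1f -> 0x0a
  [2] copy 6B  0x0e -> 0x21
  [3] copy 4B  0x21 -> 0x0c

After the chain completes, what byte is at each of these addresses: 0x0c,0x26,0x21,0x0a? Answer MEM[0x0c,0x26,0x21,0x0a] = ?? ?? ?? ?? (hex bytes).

  after D0: wrote 2B at 0x18 = 2b34
  after D1: wrote 2B at 0x0a = 5ec5
  after D2: wrote 6B at 0x21 = 001322ed3f7a
  after D3: wrote 4B at 0x0c = 001322ed
query mem[0x0c]=0x00, mem[0x26]=0x7a, mem[0x21]=0x00, mem[0x0a]=0x5e

MEM[0x0c,0x26,0x21,0x0a] = 00 7a 00 5e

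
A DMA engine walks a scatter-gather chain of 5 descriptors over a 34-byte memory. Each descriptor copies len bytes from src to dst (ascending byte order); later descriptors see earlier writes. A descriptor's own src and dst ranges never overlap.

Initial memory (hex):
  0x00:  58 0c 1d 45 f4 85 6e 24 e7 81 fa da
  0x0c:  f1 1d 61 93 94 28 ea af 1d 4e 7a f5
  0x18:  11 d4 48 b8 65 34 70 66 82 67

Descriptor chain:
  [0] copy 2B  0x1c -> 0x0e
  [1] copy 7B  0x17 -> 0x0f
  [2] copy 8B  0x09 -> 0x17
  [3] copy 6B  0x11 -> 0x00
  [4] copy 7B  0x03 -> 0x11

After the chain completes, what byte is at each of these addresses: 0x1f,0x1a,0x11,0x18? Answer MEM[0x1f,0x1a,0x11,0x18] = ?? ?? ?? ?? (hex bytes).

  after D0: wrote 2B at 0x0e = 6534
  after D1: wrote 7B at 0x0f = f511d448b86534
  after D2: wrote 8B at 0x17 = 81fadaf11d65f511
  after D3: wrote 6B at 0x00 = d448b865347a
  after D4: wrote 7B at 0x11 = 65347a6e24e781
query mem[0x1f]=0x66, mem[0x1a]=0xf1, mem[0x11]=0x65, mem[0x18]=0xfa

MEM[0x1f,0x1a,0x11,0x18] = 66 f1 65 fa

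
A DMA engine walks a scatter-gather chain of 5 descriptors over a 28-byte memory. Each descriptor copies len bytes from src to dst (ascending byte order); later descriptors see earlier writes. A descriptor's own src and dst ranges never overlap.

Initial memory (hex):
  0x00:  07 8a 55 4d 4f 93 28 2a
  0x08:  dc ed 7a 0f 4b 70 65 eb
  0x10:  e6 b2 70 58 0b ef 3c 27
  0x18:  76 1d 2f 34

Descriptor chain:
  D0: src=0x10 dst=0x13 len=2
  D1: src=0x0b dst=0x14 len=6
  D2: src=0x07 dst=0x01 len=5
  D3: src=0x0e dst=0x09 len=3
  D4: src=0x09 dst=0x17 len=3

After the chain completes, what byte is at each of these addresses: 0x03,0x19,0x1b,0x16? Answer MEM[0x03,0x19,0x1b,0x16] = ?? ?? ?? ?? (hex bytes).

MEM[0x03,0x19,0x1b,0x16] = ed e6 34 70

[0] 0x10->0x13 len=2 : e6 b2
[1] 0x0b->0x14 len=6 : 0f 4b 70 65 eb e6
[2] 0x07->0x01 len=5 : 2a dc ed 7a 0f
[3] 0x0e->0x09 len=3 : 65 eb e6
[4] 0x09->0x17 len=3 : 65 eb e6
query mem[0x03]=0xed, mem[0x19]=0xe6, mem[0x1b]=0x34, mem[0x16]=0x70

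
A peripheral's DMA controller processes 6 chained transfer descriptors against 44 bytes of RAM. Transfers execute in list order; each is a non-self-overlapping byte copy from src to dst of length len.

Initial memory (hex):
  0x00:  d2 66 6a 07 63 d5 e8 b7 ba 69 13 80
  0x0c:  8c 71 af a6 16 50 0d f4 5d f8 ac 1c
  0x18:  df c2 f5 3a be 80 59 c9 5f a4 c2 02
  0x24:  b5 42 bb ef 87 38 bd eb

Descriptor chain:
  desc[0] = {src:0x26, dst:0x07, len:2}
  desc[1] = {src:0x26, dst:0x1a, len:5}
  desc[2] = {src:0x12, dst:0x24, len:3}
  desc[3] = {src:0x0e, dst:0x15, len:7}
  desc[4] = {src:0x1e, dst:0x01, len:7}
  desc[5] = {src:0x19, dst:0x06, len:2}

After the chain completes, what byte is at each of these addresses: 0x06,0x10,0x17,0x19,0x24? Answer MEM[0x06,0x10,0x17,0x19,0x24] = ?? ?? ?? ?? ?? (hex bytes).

D0: mem[0x07..0x08] <- [bb ef]
D1: mem[0x1a..0x1e] <- [bb ef 87 38 bd]
D2: mem[0x24..0x26] <- [0d f4 5d]
D3: mem[0x15..0x1b] <- [af a6 16 50 0d f4 5d]
D4: mem[0x01..0x07] <- [bd c9 5f a4 c2 02 0d]
D5: mem[0x06..0x07] <- [0d f4]
query mem[0x06]=0x0d, mem[0x10]=0x16, mem[0x17]=0x16, mem[0x19]=0x0d, mem[0x24]=0x0d

MEM[0x06,0x10,0x17,0x19,0x24] = 0d 16 16 0d 0d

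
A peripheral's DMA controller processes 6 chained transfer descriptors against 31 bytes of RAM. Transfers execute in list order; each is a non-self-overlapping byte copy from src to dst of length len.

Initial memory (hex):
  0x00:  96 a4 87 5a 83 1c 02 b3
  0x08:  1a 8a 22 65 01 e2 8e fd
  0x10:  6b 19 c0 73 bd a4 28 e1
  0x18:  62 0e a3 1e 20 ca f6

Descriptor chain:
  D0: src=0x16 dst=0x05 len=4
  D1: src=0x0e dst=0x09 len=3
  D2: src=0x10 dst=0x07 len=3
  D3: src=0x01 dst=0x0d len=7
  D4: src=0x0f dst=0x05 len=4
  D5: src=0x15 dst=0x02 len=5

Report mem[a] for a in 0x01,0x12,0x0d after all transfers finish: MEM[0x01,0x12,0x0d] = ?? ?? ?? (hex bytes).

[0] 0x16->0x05 len=4 : 28 e1 62 0e
[1] 0x0e->0x09 len=3 : 8e fd 6b
[2] 0x10->0x07 len=3 : 6b 19 c0
[3] 0x01->0x0d len=7 : a4 87 5a 83 28 e1 6b
[4] 0x0f->0x05 len=4 : 5a 83 28 e1
[5] 0x15->0x02 len=5 : a4 28 e1 62 0e
query mem[0x01]=0xa4, mem[0x12]=0xe1, mem[0x0d]=0xa4

MEM[0x01,0x12,0x0d] = a4 e1 a4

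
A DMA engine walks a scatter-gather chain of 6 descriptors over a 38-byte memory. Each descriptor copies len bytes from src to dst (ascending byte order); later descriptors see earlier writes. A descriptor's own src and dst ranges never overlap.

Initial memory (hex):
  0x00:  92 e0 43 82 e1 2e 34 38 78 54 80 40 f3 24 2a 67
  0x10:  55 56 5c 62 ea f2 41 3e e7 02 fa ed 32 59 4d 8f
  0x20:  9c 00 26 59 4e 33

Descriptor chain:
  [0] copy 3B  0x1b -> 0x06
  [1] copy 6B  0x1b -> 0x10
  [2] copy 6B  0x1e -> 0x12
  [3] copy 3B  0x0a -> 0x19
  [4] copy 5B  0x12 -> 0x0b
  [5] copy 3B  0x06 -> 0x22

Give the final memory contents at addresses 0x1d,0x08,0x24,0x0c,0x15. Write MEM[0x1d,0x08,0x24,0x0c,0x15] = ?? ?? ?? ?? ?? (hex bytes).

#0 dst[0x06+3] := {0xed,0x32,0x59}
#1 dst[0x10+6] := {0xed,0x32,0x59,0x4d,0x8f,0x9c}
#2 dst[0x12+6] := {0x4d,0x8f,0x9c,0x00,0x26,0x59}
#3 dst[0x19+3] := {0x80,0x40,0xf3}
#4 dst[0x0b+5] := {0x4d,0x8f,0x9c,0x00,0x26}
#5 dst[0x22+3] := {0xed,0x32,0x59}
query mem[0x1d]=0x59, mem[0x08]=0x59, mem[0x24]=0x59, mem[0x0c]=0x8f, mem[0x15]=0x00

MEM[0x1d,0x08,0x24,0x0c,0x15] = 59 59 59 8f 00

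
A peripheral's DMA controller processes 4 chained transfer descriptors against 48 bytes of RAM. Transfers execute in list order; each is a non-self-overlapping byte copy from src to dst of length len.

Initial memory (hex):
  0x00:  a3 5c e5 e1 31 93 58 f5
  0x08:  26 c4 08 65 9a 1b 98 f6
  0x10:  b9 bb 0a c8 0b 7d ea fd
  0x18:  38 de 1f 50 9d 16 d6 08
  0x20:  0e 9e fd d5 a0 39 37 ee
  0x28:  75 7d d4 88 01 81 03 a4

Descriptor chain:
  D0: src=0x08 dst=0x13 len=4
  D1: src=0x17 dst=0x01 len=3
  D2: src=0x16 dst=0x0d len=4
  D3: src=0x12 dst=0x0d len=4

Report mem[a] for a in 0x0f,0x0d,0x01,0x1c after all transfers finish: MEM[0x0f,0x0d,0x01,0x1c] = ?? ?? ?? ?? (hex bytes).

[0] 0x08->0x13 len=4 : 26 c4 08 65
[1] 0x17->0x01 len=3 : fd 38 de
[2] 0x16->0x0d len=4 : 65 fd 38 de
[3] 0x12->0x0d len=4 : 0a 26 c4 08
query mem[0x0f]=0xc4, mem[0x0d]=0x0a, mem[0x01]=0xfd, mem[0x1c]=0x9d

MEM[0x0f,0x0d,0x01,0x1c] = c4 0a fd 9d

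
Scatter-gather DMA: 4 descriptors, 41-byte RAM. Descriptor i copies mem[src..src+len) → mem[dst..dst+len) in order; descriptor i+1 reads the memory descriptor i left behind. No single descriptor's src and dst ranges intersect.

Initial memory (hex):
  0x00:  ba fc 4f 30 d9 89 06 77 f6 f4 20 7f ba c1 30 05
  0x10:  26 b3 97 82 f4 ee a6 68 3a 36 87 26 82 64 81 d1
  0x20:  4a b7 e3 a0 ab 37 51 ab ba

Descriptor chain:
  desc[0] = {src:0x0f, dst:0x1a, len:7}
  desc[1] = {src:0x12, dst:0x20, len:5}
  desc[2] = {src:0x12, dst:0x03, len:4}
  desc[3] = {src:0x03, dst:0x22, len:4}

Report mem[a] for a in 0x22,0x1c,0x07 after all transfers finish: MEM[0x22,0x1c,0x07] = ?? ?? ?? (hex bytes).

MEM[0x22,0x1c,0x07] = 97 b3 77

[0] 0x0f->0x1a len=7 : 05 26 b3 97 82 f4 ee
[1] 0x12->0x20 len=5 : 97 82 f4 ee a6
[2] 0x12->0x03 len=4 : 97 82 f4 ee
[3] 0x03->0x22 len=4 : 97 82 f4 ee
query mem[0x22]=0x97, mem[0x1c]=0xb3, mem[0x07]=0x77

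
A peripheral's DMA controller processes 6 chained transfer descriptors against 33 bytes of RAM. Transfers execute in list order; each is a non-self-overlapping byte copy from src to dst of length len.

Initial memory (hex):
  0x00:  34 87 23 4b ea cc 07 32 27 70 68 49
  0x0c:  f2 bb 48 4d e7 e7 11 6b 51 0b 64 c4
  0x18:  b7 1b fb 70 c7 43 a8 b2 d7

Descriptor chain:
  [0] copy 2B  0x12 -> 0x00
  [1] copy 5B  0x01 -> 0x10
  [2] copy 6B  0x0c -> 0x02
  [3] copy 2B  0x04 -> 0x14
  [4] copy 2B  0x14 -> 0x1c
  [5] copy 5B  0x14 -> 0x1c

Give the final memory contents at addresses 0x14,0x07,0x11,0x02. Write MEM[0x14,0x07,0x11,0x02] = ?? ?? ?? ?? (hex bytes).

D0: mem[0x00..0x01] <- [11 6b]
D1: mem[0x10..0x14] <- [6b 23 4b ea cc]
D2: mem[0x02..0x07] <- [f2 bb 48 4d 6b 23]
D3: mem[0x14..0x15] <- [48 4d]
D4: mem[0x1c..0x1d] <- [48 4d]
D5: mem[0x1c..0x20] <- [48 4d 64 c4 b7]
query mem[0x14]=0x48, mem[0x07]=0x23, mem[0x11]=0x23, mem[0x02]=0xf2

MEM[0x14,0x07,0x11,0x02] = 48 23 23 f2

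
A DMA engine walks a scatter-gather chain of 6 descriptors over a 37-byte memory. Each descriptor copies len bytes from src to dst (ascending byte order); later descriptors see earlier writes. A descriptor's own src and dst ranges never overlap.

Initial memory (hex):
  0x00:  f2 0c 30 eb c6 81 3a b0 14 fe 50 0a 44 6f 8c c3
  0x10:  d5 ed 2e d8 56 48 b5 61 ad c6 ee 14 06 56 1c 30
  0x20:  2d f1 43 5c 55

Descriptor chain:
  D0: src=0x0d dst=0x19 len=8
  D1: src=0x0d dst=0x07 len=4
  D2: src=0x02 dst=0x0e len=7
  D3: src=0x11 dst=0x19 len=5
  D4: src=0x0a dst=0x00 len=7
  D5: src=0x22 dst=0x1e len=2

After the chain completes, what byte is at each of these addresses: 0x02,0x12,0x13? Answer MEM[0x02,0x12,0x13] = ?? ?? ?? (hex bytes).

MEM[0x02,0x12,0x13] = 44 3a 6f

[0] 0x0d->0x19 len=8 : 6f 8c c3 d5 ed 2e d8 56
[1] 0x0d->0x07 len=4 : 6f 8c c3 d5
[2] 0x02->0x0e len=7 : 30 eb c6 81 3a 6f 8c
[3] 0x11->0x19 len=5 : 81 3a 6f 8c 48
[4] 0x0a->0x00 len=7 : d5 0a 44 6f 30 eb c6
[5] 0x22->0x1e len=2 : 43 5c
query mem[0x02]=0x44, mem[0x12]=0x3a, mem[0x13]=0x6f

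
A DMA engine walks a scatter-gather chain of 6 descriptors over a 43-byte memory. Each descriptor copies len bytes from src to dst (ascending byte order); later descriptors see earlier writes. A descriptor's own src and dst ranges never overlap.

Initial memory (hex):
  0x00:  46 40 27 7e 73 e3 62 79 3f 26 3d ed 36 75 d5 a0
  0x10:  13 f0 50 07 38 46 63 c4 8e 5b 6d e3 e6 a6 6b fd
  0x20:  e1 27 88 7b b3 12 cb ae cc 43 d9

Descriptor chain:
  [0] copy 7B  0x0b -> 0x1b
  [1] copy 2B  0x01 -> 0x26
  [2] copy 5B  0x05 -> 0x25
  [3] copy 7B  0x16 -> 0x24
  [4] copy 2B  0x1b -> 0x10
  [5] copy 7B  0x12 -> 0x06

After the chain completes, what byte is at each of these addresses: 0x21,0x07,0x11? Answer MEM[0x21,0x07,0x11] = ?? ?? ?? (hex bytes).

[0] 0x0b->0x1b len=7 : ed 36 75 d5 a0 13 f0
[1] 0x01->0x26 len=2 : 40 27
[2] 0x05->0x25 len=5 : e3 62 79 3f 26
[3] 0x16->0x24 len=7 : 63 c4 8e 5b 6d ed 36
[4] 0x1b->0x10 len=2 : ed 36
[5] 0x12->0x06 len=7 : 50 07 38 46 63 c4 8e
query mem[0x21]=0xf0, mem[0x07]=0x07, mem[0x11]=0x36

MEM[0x21,0x07,0x11] = f0 07 36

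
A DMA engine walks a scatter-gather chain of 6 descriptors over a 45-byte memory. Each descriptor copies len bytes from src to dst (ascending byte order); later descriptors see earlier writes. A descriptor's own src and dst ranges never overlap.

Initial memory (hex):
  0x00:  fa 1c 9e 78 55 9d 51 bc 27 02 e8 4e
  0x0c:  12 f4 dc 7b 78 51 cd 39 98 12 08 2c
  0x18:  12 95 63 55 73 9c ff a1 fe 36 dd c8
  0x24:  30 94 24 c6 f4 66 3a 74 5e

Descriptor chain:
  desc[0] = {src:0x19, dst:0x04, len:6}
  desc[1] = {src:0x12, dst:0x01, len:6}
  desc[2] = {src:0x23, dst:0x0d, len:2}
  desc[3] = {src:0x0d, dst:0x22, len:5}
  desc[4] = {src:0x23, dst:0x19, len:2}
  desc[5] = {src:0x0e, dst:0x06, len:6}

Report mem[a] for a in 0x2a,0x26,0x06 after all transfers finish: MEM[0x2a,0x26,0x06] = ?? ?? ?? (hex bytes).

MEM[0x2a,0x26,0x06] = 3a 51 30

  after D0: wrote 6B at 0x04 = 956355739cff
  after D1: wrote 6B at 0x01 = cd399812082c
  after D2: wrote 2B at 0x0d = c830
  after D3: wrote 5B at 0x22 = c8307b7851
  after D4: wrote 2B at 0x19 = 307b
  after D5: wrote 6B at 0x06 = 307b7851cd39
query mem[0x2a]=0x3a, mem[0x26]=0x51, mem[0x06]=0x30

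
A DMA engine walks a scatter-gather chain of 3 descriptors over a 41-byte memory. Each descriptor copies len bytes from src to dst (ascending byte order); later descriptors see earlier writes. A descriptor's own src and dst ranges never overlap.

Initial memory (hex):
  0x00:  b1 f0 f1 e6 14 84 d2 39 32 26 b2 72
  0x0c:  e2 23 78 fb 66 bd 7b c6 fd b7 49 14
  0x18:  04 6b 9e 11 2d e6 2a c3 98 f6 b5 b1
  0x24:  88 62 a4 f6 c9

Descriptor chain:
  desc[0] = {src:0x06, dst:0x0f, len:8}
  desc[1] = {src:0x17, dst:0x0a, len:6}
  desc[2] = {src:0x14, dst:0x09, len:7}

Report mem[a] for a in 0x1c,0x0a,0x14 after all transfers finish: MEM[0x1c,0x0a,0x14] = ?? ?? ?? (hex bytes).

  after D0: wrote 8B at 0x0f = d2393226b272e223
  after D1: wrote 6B at 0x0a = 14046b9e112d
  after D2: wrote 7B at 0x09 = 72e22314046b9e
query mem[0x1c]=0x2d, mem[0x0a]=0xe2, mem[0x14]=0x72

MEM[0x1c,0x0a,0x14] = 2d e2 72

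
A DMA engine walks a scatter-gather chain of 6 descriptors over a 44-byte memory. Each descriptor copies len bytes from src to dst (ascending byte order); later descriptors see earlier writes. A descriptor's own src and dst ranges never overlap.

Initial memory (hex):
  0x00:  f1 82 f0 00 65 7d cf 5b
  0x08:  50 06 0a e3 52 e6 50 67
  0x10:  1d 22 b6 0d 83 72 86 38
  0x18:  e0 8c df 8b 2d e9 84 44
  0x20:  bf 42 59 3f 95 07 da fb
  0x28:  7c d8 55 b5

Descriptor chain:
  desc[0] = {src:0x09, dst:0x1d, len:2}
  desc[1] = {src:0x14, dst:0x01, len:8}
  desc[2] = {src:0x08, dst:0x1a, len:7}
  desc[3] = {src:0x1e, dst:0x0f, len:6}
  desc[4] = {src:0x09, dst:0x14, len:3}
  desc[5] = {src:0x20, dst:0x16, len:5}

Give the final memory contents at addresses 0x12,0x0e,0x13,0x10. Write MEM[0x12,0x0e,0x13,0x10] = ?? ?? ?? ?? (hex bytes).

MEM[0x12,0x0e,0x13,0x10] = 42 50 59 e6

#0 dst[0x1d+2] := {0x06,0x0a}
#1 dst[0x01+8] := {0x83,0x72,0x86,0x38,0xe0,0x8c,0xdf,0x8b}
#2 dst[0x1a+7] := {0x8b,0x06,0x0a,0xe3,0x52,0xe6,0x50}
#3 dst[0x0f+6] := {0x52,0xe6,0x50,0x42,0x59,0x3f}
#4 dst[0x14+3] := {0x06,0x0a,0xe3}
#5 dst[0x16+5] := {0x50,0x42,0x59,0x3f,0x95}
query mem[0x12]=0x42, mem[0x0e]=0x50, mem[0x13]=0x59, mem[0x10]=0xe6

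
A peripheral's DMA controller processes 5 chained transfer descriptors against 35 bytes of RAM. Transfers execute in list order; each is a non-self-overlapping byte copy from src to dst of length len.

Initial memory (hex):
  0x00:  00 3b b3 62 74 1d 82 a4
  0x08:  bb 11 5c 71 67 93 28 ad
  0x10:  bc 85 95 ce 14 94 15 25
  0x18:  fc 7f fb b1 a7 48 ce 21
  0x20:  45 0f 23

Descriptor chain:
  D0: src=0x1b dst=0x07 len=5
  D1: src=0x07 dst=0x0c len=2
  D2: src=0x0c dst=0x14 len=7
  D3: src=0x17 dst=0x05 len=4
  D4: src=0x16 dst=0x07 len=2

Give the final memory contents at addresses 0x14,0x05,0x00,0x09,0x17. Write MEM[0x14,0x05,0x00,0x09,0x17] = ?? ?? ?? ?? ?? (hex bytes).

MEM[0x14,0x05,0x00,0x09,0x17] = b1 ad 00 48 ad

[0] 0x1b->0x07 len=5 : b1 a7 48 ce 21
[1] 0x07->0x0c len=2 : b1 a7
[2] 0x0c->0x14 len=7 : b1 a7 28 ad bc 85 95
[3] 0x17->0x05 len=4 : ad bc 85 95
[4] 0x16->0x07 len=2 : 28 ad
query mem[0x14]=0xb1, mem[0x05]=0xad, mem[0x00]=0x00, mem[0x09]=0x48, mem[0x17]=0xad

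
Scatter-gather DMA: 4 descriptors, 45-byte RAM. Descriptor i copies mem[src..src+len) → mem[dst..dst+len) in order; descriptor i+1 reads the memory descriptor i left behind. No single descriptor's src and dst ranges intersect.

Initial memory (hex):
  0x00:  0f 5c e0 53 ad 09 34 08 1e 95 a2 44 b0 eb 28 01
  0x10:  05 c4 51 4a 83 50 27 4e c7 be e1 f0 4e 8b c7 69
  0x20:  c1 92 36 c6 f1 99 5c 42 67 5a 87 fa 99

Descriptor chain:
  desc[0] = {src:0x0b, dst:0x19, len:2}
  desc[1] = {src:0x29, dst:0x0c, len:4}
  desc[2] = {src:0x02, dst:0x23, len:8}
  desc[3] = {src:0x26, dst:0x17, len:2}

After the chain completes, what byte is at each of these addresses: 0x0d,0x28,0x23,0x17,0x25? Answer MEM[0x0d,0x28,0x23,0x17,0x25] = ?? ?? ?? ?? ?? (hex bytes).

#0 dst[0x19+2] := {0x44,0xb0}
#1 dst[0x0c+4] := {0x5a,0x87,0xfa,0x99}
#2 dst[0x23+8] := {0xe0,0x53,0xad,0x09,0x34,0x08,0x1e,0x95}
#3 dst[0x17+2] := {0x09,0x34}
query mem[0x0d]=0x87, mem[0x28]=0x08, mem[0x23]=0xe0, mem[0x17]=0x09, mem[0x25]=0xad

MEM[0x0d,0x28,0x23,0x17,0x25] = 87 08 e0 09 ad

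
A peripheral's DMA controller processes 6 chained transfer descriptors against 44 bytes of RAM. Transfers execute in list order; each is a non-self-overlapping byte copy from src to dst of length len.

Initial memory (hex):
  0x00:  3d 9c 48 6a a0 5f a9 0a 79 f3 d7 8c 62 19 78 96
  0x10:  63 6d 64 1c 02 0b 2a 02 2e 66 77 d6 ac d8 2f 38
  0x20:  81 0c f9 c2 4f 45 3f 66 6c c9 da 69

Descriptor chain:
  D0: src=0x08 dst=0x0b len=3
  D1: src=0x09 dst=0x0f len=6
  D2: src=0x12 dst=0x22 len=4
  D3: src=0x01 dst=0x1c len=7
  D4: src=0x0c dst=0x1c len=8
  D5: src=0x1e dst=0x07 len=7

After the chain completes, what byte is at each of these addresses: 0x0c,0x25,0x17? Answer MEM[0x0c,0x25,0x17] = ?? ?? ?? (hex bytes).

MEM[0x0c,0x25,0x17] = d7 0b 02

D0: mem[0x0b..0x0d] <- [79 f3 d7]
D1: mem[0x0f..0x14] <- [f3 d7 79 f3 d7 78]
D2: mem[0x22..0x25] <- [f3 d7 78 0b]
D3: mem[0x1c..0x22] <- [9c 48 6a a0 5f a9 0a]
D4: mem[0x1c..0x23] <- [f3 d7 78 f3 d7 79 f3 d7]
D5: mem[0x07..0x0d] <- [78 f3 d7 79 f3 d7 78]
query mem[0x0c]=0xd7, mem[0x25]=0x0b, mem[0x17]=0x02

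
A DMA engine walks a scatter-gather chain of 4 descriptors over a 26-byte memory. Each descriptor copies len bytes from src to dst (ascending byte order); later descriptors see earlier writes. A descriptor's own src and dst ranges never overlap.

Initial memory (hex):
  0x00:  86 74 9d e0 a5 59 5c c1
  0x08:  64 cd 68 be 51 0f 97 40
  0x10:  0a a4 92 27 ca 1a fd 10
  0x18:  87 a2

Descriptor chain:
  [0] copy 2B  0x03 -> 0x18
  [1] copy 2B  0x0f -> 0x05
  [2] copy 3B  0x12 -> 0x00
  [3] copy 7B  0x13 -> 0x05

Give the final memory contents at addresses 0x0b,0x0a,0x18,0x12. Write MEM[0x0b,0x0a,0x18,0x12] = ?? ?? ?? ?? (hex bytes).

[0] 0x03->0x18 len=2 : e0 a5
[1] 0x0f->0x05 len=2 : 40 0a
[2] 0x12->0x00 len=3 : 92 27 ca
[3] 0x13->0x05 len=7 : 27 ca 1a fd 10 e0 a5
query mem[0x0b]=0xa5, mem[0x0a]=0xe0, mem[0x18]=0xe0, mem[0x12]=0x92

MEM[0x0b,0x0a,0x18,0x12] = a5 e0 e0 92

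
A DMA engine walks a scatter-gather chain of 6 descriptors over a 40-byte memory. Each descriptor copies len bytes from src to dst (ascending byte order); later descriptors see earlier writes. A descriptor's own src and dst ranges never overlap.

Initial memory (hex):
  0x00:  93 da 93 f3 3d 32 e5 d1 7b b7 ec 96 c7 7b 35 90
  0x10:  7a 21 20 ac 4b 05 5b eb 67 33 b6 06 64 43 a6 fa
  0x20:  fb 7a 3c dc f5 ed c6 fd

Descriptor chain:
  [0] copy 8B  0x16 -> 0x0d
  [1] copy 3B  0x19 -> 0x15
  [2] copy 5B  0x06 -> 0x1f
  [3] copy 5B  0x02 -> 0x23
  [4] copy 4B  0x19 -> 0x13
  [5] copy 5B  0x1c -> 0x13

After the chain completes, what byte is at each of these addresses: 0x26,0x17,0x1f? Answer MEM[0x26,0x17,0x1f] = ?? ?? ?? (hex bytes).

MEM[0x26,0x17,0x1f] = 32 d1 e5

#0 dst[0x0d+8] := {0x5b,0xeb,0x67,0x33,0xb6,0x06,0x64,0x43}
#1 dst[0x15+3] := {0x33,0xb6,0x06}
#2 dst[0x1f+5] := {0xe5,0xd1,0x7b,0xb7,0xec}
#3 dst[0x23+5] := {0x93,0xf3,0x3d,0x32,0xe5}
#4 dst[0x13+4] := {0x33,0xb6,0x06,0x64}
#5 dst[0x13+5] := {0x64,0x43,0xa6,0xe5,0xd1}
query mem[0x26]=0x32, mem[0x17]=0xd1, mem[0x1f]=0xe5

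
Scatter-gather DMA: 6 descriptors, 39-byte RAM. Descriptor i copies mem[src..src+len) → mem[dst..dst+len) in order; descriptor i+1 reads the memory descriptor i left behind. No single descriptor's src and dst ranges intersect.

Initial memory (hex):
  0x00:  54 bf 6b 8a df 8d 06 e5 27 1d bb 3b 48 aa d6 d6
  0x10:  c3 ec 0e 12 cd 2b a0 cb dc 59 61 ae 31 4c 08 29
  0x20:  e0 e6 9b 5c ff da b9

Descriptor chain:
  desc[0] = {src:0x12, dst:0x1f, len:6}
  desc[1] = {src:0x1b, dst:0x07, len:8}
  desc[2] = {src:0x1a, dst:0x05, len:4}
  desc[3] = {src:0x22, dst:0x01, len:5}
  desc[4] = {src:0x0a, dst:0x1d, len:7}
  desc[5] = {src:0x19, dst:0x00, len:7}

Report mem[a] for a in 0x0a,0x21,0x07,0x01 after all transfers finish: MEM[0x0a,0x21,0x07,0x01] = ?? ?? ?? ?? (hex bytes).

MEM[0x0a,0x21,0x07,0x01] = 08 2b 31 61

[0] 0x12->0x1f len=6 : 0e 12 cd 2b a0 cb
[1] 0x1b->0x07 len=8 : ae 31 4c 08 0e 12 cd 2b
[2] 0x1a->0x05 len=4 : 61 ae 31 4c
[3] 0x22->0x01 len=5 : 2b a0 cb da b9
[4] 0x0a->0x1d len=7 : 08 0e 12 cd 2b d6 c3
[5] 0x19->0x00 len=7 : 59 61 ae 31 08 0e 12
query mem[0x0a]=0x08, mem[0x21]=0x2b, mem[0x07]=0x31, mem[0x01]=0x61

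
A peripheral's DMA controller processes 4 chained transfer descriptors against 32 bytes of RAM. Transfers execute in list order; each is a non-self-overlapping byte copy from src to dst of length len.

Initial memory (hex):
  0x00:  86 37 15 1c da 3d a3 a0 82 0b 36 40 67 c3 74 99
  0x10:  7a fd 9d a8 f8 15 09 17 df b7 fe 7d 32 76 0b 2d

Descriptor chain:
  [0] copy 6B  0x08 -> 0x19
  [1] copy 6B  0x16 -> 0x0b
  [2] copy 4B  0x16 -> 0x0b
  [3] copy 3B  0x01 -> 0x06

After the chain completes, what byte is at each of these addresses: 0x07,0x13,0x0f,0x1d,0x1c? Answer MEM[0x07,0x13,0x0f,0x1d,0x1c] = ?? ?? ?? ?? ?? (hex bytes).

  after D0: wrote 6B at 0x19 = 820b364067c3
  after D1: wrote 6B at 0x0b = 0917df820b36
  after D2: wrote 4B at 0x0b = 0917df82
  after D3: wrote 3B at 0x06 = 37151c
query mem[0x07]=0x15, mem[0x13]=0xa8, mem[0x0f]=0x0b, mem[0x1d]=0x67, mem[0x1c]=0x40

MEM[0x07,0x13,0x0f,0x1d,0x1c] = 15 a8 0b 67 40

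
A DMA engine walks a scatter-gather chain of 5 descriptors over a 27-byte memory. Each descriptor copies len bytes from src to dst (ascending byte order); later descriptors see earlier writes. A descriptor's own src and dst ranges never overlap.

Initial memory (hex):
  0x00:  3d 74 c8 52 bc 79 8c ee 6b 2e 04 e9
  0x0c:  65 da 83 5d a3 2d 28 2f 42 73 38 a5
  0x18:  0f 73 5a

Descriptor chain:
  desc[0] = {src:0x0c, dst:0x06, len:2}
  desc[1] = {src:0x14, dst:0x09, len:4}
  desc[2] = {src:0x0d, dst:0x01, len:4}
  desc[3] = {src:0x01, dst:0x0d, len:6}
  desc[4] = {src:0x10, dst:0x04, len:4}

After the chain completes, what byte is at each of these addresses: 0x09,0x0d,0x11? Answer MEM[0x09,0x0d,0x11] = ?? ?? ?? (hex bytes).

MEM[0x09,0x0d,0x11] = 42 da 79

[0] 0x0c->0x06 len=2 : 65 da
[1] 0x14->0x09 len=4 : 42 73 38 a5
[2] 0x0d->0x01 len=4 : da 83 5d a3
[3] 0x01->0x0d len=6 : da 83 5d a3 79 65
[4] 0x10->0x04 len=4 : a3 79 65 2f
query mem[0x09]=0x42, mem[0x0d]=0xda, mem[0x11]=0x79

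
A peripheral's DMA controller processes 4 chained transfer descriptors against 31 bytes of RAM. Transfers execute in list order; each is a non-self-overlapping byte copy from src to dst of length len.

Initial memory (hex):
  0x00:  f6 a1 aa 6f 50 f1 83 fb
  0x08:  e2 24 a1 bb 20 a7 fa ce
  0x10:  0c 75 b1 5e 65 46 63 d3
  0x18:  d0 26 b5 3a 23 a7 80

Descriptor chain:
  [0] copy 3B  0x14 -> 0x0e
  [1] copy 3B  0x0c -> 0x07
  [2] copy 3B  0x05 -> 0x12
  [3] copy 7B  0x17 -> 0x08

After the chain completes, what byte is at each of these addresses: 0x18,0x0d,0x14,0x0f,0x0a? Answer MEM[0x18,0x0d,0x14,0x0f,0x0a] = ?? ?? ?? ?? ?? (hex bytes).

#0 dst[0x0e+3] := {0x65,0x46,0x63}
#1 dst[0x07+3] := {0x20,0xa7,0x65}
#2 dst[0x12+3] := {0xf1,0x83,0x20}
#3 dst[0x08+7] := {0xd3,0xd0,0x26,0xb5,0x3a,0x23,0xa7}
query mem[0x18]=0xd0, mem[0x0d]=0x23, mem[0x14]=0x20, mem[0x0f]=0x46, mem[0x0a]=0x26

MEM[0x18,0x0d,0x14,0x0f,0x0a] = d0 23 20 46 26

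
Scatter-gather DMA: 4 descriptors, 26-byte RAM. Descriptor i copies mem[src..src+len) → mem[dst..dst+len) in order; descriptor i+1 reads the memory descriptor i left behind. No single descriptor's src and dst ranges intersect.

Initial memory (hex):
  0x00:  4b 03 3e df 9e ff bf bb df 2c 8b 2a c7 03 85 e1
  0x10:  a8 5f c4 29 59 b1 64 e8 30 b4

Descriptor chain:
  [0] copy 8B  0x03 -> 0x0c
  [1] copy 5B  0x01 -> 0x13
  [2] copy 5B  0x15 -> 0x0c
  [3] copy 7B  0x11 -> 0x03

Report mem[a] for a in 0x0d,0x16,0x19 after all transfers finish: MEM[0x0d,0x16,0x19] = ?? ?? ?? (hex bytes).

#0 dst[0x0c+8] := {0xdf,0x9e,0xff,0xbf,0xbb,0xdf,0x2c,0x8b}
#1 dst[0x13+5] := {0x03,0x3e,0xdf,0x9e,0xff}
#2 dst[0x0c+5] := {0xdf,0x9e,0xff,0x30,0xb4}
#3 dst[0x03+7] := {0xdf,0x2c,0x03,0x3e,0xdf,0x9e,0xff}
query mem[0x0d]=0x9e, mem[0x16]=0x9e, mem[0x19]=0xb4

MEM[0x0d,0x16,0x19] = 9e 9e b4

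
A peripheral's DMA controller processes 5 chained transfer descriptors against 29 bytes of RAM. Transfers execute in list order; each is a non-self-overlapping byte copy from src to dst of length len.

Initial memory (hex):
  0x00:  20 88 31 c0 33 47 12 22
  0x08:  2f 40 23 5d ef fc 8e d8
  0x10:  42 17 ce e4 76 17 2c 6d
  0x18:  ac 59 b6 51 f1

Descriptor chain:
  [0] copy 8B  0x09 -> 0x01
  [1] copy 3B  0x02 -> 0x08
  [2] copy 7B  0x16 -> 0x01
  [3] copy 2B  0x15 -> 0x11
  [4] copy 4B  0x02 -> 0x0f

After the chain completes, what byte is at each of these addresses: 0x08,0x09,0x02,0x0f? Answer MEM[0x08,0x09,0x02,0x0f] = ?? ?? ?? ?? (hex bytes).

MEM[0x08,0x09,0x02,0x0f] = 23 5d 6d 6d

  after D0: wrote 8B at 0x01 = 40235deffc8ed842
  after D1: wrote 3B at 0x08 = 235def
  after D2: wrote 7B at 0x01 = 2c6dac59b651f1
  after D3: wrote 2B at 0x11 = 172c
  after D4: wrote 4B at 0x0f = 6dac59b6
query mem[0x08]=0x23, mem[0x09]=0x5d, mem[0x02]=0x6d, mem[0x0f]=0x6d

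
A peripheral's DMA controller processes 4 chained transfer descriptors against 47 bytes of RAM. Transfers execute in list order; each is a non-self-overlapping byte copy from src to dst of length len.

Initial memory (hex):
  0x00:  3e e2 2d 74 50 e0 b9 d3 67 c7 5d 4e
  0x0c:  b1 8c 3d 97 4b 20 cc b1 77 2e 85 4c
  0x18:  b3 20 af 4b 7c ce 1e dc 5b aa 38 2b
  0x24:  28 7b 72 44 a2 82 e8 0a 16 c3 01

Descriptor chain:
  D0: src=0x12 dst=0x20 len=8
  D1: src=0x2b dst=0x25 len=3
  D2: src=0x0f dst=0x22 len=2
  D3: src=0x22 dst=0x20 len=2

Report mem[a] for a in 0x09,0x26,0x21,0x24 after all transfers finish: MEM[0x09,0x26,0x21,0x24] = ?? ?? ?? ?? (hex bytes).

MEM[0x09,0x26,0x21,0x24] = c7 16 4b 85

#0 dst[0x20+8] := {0xcc,0xb1,0x77,0x2e,0x85,0x4c,0xb3,0x20}
#1 dst[0x25+3] := {0x0a,0x16,0xc3}
#2 dst[0x22+2] := {0x97,0x4b}
#3 dst[0x20+2] := {0x97,0x4b}
query mem[0x09]=0xc7, mem[0x26]=0x16, mem[0x21]=0x4b, mem[0x24]=0x85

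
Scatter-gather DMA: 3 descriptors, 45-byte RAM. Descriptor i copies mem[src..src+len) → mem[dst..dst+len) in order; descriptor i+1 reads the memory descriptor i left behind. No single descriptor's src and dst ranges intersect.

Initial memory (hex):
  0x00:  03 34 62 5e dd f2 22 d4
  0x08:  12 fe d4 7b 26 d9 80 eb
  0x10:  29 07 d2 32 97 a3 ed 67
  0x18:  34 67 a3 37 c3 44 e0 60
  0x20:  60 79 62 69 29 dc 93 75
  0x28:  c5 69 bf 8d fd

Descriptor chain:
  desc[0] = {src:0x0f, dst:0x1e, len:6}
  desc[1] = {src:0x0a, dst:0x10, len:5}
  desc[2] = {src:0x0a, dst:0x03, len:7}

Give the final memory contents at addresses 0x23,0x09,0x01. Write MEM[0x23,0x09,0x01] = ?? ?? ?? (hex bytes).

D0: mem[0x1e..0x23] <- [eb 29 07 d2 32 97]
D1: mem[0x10..0x14] <- [d4 7b 26 d9 80]
D2: mem[0x03..0x09] <- [d4 7b 26 d9 80 eb d4]
query mem[0x23]=0x97, mem[0x09]=0xd4, mem[0x01]=0x34

MEM[0x23,0x09,0x01] = 97 d4 34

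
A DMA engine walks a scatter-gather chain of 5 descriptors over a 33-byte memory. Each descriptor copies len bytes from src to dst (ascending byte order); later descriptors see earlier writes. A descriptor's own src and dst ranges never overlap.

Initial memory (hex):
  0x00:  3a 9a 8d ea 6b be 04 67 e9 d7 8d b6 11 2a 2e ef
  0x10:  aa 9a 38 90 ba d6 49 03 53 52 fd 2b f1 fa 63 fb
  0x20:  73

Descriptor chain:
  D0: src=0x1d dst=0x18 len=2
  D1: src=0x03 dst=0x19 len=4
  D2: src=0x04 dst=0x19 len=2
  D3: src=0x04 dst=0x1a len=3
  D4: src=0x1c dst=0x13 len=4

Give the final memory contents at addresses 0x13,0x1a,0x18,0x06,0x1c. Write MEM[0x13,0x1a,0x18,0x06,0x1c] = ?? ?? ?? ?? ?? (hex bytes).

MEM[0x13,0x1a,0x18,0x06,0x1c] = 04 6b fa 04 04

  after D0: wrote 2B at 0x18 = fa63
  after D1: wrote 4B at 0x19 = ea6bbe04
  after D2: wrote 2B at 0x19 = 6bbe
  after D3: wrote 3B at 0x1a = 6bbe04
  after D4: wrote 4B at 0x13 = 04fa63fb
query mem[0x13]=0x04, mem[0x1a]=0x6b, mem[0x18]=0xfa, mem[0x06]=0x04, mem[0x1c]=0x04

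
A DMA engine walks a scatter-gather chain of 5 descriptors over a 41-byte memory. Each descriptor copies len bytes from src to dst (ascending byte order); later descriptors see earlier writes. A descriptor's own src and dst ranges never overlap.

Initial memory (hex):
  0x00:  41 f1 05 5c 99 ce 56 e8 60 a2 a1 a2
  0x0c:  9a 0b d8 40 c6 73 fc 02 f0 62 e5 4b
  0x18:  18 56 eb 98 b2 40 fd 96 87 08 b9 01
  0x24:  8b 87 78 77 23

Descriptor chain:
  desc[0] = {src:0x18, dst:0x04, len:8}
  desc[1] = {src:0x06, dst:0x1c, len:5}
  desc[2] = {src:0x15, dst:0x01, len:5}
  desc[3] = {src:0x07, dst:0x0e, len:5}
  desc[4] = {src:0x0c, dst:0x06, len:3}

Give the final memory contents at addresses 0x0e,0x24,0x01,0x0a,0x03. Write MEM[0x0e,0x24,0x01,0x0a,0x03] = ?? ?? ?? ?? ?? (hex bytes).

  after D0: wrote 8B at 0x04 = 1856eb98b240fd96
  after D1: wrote 5B at 0x1c = eb98b240fd
  after D2: wrote 5B at 0x01 = 62e54b1856
  after D3: wrote 5B at 0x0e = 98b240fd96
  after D4: wrote 3B at 0x06 = 9a0b98
query mem[0x0e]=0x98, mem[0x24]=0x8b, mem[0x01]=0x62, mem[0x0a]=0xfd, mem[0x03]=0x4b

MEM[0x0e,0x24,0x01,0x0a,0x03] = 98 8b 62 fd 4b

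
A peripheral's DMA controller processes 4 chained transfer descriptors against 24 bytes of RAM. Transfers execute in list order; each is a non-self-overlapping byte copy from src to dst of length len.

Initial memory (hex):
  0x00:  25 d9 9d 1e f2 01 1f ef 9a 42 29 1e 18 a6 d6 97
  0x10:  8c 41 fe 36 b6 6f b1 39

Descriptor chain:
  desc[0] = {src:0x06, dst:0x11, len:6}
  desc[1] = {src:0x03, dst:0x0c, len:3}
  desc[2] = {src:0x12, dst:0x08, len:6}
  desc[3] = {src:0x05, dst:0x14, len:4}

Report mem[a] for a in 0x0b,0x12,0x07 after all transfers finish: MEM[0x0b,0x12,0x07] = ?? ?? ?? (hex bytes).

D0: mem[0x11..0x16] <- [1f ef 9a 42 29 1e]
D1: mem[0x0c..0x0e] <- [1e f2 01]
D2: mem[0x08..0x0d] <- [ef 9a 42 29 1e 39]
D3: mem[0x14..0x17] <- [01 1f ef ef]
query mem[0x0b]=0x29, mem[0x12]=0xef, mem[0x07]=0xef

MEM[0x0b,0x12,0x07] = 29 ef ef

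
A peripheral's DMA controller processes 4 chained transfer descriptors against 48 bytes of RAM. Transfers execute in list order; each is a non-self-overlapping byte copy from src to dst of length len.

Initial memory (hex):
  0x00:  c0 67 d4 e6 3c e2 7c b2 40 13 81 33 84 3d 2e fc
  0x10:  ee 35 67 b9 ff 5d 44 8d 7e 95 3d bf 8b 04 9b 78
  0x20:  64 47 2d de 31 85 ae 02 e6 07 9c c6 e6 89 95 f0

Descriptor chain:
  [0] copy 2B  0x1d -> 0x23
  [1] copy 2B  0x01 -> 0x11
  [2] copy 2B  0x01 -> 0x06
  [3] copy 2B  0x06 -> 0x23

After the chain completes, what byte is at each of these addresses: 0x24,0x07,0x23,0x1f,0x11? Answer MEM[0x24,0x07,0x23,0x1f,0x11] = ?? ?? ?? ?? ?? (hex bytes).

MEM[0x24,0x07,0x23,0x1f,0x11] = d4 d4 67 78 67

D0: mem[0x23..0x24] <- [04 9b]
D1: mem[0x11..0x12] <- [67 d4]
D2: mem[0x06..0x07] <- [67 d4]
D3: mem[0x23..0x24] <- [67 d4]
query mem[0x24]=0xd4, mem[0x07]=0xd4, mem[0x23]=0x67, mem[0x1f]=0x78, mem[0x11]=0x67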